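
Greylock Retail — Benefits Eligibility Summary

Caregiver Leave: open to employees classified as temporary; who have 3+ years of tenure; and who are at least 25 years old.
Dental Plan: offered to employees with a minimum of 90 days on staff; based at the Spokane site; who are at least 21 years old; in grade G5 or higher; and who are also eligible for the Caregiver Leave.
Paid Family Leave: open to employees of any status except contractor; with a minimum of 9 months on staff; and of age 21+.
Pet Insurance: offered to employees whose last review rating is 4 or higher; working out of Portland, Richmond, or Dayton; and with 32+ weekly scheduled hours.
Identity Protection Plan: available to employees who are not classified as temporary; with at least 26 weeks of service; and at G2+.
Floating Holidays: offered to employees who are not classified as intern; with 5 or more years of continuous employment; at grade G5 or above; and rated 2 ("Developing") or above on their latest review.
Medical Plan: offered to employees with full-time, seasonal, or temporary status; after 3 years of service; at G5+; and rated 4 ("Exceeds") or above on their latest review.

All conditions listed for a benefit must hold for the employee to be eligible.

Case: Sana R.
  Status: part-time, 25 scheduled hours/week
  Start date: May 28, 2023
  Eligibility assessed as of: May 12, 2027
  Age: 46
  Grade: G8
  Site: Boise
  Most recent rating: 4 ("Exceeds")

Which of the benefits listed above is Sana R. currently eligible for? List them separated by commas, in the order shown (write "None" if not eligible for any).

Paid Family Leave, Identity Protection Plan

Service from May 28, 2023 to May 12, 2027: 1445 days.
Caregiver Leave — status part-time ✗ (requires temporary) → not eligible.
Dental Plan — service 1445 days ≥ 90 days ✓; site Boise ✗ (not Spokane) → not eligible.
Paid Family Leave — status part-time ✓ (not excluded); service 1445 days ≥ 9 months (≈270 days) ✓; age 46 ≥ 21 ✓ → eligible.
Pet Insurance — rating 4 ≥ 4 ✓; site Boise ✗ (not Portland, Richmond, or Dayton) → not eligible.
Identity Protection Plan — status part-time ✓ (not excluded); service 1445 days ≥ 26 weeks (≈182 days) ✓; grade G8 ≥ G2 ✓ → eligible.
Floating Holidays — status part-time ✓ (not excluded); service 1445 days < 5 years (≈1825 days) ✗ → not eligible.
Medical Plan — status part-time ✗ (requires full-time, seasonal, or temporary) → not eligible.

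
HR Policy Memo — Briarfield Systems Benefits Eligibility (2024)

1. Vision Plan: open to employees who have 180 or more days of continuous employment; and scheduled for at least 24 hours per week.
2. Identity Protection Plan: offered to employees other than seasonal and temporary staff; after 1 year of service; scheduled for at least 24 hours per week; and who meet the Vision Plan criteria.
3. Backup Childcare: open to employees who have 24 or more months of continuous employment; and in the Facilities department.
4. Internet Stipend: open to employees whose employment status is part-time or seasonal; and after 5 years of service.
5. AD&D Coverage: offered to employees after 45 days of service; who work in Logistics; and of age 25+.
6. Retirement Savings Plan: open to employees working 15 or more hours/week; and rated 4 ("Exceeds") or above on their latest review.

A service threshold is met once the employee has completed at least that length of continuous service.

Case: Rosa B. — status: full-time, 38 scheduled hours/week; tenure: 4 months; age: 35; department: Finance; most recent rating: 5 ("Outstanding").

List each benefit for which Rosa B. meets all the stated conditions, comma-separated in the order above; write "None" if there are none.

Vision Plan — service 4 months < 180 days ✗ → not eligible.
Identity Protection Plan — status full-time ✓ (not excluded); service 4 months < 1 year (≈365 days) ✗ → not eligible.
Backup Childcare — service 4 months < 24 months ✗ → not eligible.
Internet Stipend — status full-time ✗ (requires part-time or seasonal) → not eligible.
AD&D Coverage — service 4 months ≥ 45 days ✓; dept Finance ✗ → not eligible.
Retirement Savings Plan — 38 hrs/wk ≥ 15 ✓; rating 5 ≥ 4 ✓ → eligible.

Retirement Savings Plan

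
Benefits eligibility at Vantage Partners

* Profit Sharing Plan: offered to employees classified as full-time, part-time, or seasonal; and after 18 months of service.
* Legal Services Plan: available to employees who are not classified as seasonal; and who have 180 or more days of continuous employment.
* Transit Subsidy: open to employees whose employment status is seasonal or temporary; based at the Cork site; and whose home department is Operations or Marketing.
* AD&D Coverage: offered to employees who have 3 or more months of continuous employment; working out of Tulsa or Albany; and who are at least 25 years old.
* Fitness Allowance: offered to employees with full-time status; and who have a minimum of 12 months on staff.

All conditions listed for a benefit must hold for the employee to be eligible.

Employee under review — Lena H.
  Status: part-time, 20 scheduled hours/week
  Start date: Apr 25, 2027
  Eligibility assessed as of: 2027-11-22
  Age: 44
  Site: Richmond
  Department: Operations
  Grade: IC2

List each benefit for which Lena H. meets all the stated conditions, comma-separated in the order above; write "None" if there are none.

Service from Apr 25, 2027 to 2027-11-22: 211 days.
Profit Sharing Plan — status part-time ✓; service 211 days < 18 months (≈540 days) ✗ → not eligible.
Legal Services Plan — status part-time ✓ (not excluded); service 211 days ≥ 180 days ✓ → eligible.
Transit Subsidy — status part-time ✗ (requires seasonal or temporary) → not eligible.
AD&D Coverage — service 211 days ≥ 3 months (≈90 days) ✓; site Richmond ✗ (not Tulsa or Albany) → not eligible.
Fitness Allowance — status part-time ✗ (requires full-time) → not eligible.

Legal Services Plan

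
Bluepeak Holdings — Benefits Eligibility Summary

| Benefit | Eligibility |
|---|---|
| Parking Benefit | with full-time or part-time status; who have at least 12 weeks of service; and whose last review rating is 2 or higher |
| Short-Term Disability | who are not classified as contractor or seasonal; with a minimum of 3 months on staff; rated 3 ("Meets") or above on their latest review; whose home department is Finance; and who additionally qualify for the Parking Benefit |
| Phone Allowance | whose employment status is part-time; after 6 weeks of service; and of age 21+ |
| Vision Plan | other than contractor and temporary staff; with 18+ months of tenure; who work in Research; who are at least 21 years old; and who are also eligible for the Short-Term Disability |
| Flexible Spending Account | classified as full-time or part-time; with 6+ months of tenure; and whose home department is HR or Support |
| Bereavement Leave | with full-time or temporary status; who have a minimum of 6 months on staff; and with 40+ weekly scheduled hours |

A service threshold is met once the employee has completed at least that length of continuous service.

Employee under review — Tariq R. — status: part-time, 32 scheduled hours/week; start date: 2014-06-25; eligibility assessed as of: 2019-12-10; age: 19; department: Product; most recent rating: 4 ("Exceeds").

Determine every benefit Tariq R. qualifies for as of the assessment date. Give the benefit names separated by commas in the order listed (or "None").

Parking Benefit

Service from 2014-06-25 to 2019-12-10: 1994 days.
Parking Benefit — status part-time ✓; service 1994 days ≥ 12 weeks (≈84 days) ✓; rating 4 ≥ 2 ✓ → eligible.
Short-Term Disability — status part-time ✓ (not excluded); service 1994 days ≥ 3 months (≈90 days) ✓; rating 4 ≥ 3 ✓; dept Product ✗ → not eligible.
Phone Allowance — status part-time ✓; service 1994 days ≥ 6 weeks (≈42 days) ✓; age 19 < 21 ✗ → not eligible.
Vision Plan — status part-time ✓ (not excluded); service 1994 days ≥ 18 months (≈540 days) ✓; dept Product ✗ → not eligible.
Flexible Spending Account — status part-time ✓; service 1994 days ≥ 6 months (≈180 days) ✓; dept Product ✗ → not eligible.
Bereavement Leave — status part-time ✗ (requires full-time or temporary) → not eligible.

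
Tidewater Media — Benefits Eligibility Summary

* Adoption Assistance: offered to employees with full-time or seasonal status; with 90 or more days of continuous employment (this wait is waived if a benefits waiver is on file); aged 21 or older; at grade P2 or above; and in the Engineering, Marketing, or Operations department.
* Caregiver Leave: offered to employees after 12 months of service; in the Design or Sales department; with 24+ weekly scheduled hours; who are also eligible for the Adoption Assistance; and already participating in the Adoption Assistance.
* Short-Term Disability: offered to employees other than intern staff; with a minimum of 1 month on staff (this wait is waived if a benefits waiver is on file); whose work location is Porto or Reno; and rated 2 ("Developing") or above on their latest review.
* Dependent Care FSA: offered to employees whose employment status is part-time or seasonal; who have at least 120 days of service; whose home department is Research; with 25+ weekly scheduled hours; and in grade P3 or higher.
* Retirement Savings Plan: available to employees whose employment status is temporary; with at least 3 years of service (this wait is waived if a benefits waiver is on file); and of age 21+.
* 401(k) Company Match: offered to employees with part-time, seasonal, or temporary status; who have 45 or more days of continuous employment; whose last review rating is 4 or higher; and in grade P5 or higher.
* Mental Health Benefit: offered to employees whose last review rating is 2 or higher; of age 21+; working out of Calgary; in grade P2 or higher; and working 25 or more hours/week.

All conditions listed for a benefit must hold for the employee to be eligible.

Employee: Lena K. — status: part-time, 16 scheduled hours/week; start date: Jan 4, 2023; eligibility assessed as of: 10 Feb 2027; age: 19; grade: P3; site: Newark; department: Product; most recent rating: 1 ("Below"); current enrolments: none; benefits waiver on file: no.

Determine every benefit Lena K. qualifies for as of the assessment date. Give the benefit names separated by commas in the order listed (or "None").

Service from Jan 4, 2023 to 10 Feb 2027: 1498 days.
Adoption Assistance — status part-time ✗ (requires full-time or seasonal) → not eligible.
Caregiver Leave — service 1498 days ≥ 12 months (≈360 days) ✓; dept Product ✗ → not eligible.
Short-Term Disability — status part-time ✓ (not excluded); no waiver, service 1498 days ≥ 1 month (≈30 days) ✓; site Newark ✗ (not Porto or Reno) → not eligible.
Dependent Care FSA — status part-time ✓; service 1498 days ≥ 120 days ✓; dept Product ✗ → not eligible.
Retirement Savings Plan — status part-time ✗ (requires temporary) → not eligible.
401(k) Company Match — status part-time ✓; service 1498 days ≥ 45 days ✓; rating 1 < 4 ✗ → not eligible.
Mental Health Benefit — rating 1 < 2 ✗ → not eligible.

None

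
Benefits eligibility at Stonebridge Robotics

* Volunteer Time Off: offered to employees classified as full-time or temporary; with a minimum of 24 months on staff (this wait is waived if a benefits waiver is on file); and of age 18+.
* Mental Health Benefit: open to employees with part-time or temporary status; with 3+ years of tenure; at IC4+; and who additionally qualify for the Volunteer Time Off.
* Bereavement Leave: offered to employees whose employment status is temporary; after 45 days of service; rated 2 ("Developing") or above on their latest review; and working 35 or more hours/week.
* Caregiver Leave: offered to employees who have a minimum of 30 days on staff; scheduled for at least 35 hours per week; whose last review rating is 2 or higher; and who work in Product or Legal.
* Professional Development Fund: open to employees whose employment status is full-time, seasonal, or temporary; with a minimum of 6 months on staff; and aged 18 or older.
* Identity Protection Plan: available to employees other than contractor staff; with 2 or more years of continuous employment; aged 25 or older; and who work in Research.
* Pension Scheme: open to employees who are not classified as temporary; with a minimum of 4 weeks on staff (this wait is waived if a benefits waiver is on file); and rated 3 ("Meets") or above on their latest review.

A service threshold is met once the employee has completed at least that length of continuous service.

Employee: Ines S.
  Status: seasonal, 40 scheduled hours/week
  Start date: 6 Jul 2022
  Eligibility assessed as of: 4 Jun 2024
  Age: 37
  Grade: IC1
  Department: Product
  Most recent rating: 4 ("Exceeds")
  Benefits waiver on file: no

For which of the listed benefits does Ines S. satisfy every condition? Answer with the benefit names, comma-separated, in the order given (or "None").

Service from 6 Jul 2022 to 4 Jun 2024: 699 days.
Volunteer Time Off — status seasonal ✗ (requires full-time or temporary) → not eligible.
Mental Health Benefit — status seasonal ✗ (requires part-time or temporary) → not eligible.
Bereavement Leave — status seasonal ✗ (requires temporary) → not eligible.
Caregiver Leave — service 699 days ≥ 30 days ✓; 40 hrs/wk ≥ 35 ✓; rating 4 ≥ 2 ✓; dept Product ✓ → eligible.
Professional Development Fund — status seasonal ✓; service 699 days ≥ 6 months (≈180 days) ✓; age 37 ≥ 18 ✓ → eligible.
Identity Protection Plan — status seasonal ✓ (not excluded); service 699 days < 2 years (≈730 days) ✗ → not eligible.
Pension Scheme — status seasonal ✓ (not excluded); no waiver, service 699 days ≥ 4 weeks (≈28 days) ✓; rating 4 ≥ 3 ✓ → eligible.

Caregiver Leave, Professional Development Fund, Pension Scheme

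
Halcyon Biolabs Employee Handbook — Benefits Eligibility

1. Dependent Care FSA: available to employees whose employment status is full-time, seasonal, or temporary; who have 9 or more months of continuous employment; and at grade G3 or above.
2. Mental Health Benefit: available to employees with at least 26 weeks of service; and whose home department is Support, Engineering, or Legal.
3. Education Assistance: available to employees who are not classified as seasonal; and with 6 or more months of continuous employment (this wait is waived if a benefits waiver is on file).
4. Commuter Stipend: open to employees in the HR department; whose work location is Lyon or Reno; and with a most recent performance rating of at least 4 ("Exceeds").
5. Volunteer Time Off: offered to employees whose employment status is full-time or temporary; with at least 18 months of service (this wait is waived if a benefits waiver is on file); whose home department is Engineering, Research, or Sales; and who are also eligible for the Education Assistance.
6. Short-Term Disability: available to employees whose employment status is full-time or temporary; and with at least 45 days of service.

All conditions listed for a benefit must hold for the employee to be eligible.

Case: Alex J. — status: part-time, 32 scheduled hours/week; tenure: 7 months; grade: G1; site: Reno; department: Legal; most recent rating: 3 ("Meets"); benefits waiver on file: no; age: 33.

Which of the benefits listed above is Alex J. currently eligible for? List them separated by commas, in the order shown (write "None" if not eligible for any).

Dependent Care FSA — status part-time ✗ (requires full-time, seasonal, or temporary) → not eligible.
Mental Health Benefit — service 7 months ≥ 26 weeks (≈182 days) ✓; dept Legal ✓ → eligible.
Education Assistance — status part-time ✓ (not excluded); no waiver, service 7 months ≥ 6 months ✓ → eligible.
Commuter Stipend — dept Legal ✗ → not eligible.
Volunteer Time Off — status part-time ✗ (requires full-time or temporary) → not eligible.
Short-Term Disability — status part-time ✗ (requires full-time or temporary) → not eligible.

Mental Health Benefit, Education Assistance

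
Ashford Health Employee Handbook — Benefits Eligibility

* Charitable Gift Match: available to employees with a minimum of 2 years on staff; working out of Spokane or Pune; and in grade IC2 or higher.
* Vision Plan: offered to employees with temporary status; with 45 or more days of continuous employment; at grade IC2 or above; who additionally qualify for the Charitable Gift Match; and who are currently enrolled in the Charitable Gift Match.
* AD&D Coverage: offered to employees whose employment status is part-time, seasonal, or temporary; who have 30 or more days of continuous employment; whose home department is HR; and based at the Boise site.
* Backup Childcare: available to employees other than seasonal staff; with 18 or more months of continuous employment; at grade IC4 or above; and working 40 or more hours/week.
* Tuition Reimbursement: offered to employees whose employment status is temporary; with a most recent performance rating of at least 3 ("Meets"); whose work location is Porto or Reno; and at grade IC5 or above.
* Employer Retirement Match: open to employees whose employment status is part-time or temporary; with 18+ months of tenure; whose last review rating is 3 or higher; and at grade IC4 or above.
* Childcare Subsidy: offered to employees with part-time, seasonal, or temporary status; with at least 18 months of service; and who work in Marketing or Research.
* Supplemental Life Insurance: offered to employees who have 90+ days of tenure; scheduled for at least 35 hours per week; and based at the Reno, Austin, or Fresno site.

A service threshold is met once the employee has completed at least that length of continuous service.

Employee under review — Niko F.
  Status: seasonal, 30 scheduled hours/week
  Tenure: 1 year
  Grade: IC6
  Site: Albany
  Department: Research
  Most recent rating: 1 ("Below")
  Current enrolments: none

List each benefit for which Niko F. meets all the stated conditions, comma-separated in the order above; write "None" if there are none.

None

Charitable Gift Match — service 1 year < 2 years ✗ → not eligible.
Vision Plan — status seasonal ✗ (requires temporary) → not eligible.
AD&D Coverage — status seasonal ✓; service 1 year ≥ 30 days ✓; dept Research ✗ → not eligible.
Backup Childcare — status seasonal ✗ (excluded) → not eligible.
Tuition Reimbursement — status seasonal ✗ (requires temporary) → not eligible.
Employer Retirement Match — status seasonal ✗ (requires part-time or temporary) → not eligible.
Childcare Subsidy — status seasonal ✓; service 1 year < 18 months (≈540 days) ✗ → not eligible.
Supplemental Life Insurance — service 1 year ≥ 90 days ✓; 30 hrs/wk < 35 ✗ → not eligible.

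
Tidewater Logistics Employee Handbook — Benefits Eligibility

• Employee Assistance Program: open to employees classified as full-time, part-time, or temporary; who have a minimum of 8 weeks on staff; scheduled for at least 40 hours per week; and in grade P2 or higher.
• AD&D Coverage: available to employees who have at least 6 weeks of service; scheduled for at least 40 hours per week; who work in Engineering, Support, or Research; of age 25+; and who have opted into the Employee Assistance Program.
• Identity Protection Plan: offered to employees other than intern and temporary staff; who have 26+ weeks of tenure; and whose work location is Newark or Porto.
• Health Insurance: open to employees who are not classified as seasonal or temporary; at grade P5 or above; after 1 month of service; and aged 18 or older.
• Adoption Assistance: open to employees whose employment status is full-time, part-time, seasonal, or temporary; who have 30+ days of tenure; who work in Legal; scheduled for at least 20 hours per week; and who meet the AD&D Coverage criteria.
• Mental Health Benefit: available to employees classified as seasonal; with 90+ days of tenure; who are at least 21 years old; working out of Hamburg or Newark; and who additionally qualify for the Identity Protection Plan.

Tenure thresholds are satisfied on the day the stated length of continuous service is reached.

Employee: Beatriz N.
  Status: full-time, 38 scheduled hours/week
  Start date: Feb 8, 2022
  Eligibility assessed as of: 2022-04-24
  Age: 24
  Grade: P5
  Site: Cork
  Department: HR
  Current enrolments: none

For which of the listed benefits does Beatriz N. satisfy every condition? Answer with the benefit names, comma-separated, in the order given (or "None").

Health Insurance

Service from Feb 8, 2022 to 2022-04-24: 75 days.
Employee Assistance Program — status full-time ✓; service 75 days ≥ 8 weeks (≈56 days) ✓; 38 hrs/wk < 40 ✗ → not eligible.
AD&D Coverage — service 75 days ≥ 6 weeks (≈42 days) ✓; 38 hrs/wk < 40 ✗ → not eligible.
Identity Protection Plan — status full-time ✓ (not excluded); service 75 days < 26 weeks (≈182 days) ✗ → not eligible.
Health Insurance — status full-time ✓ (not excluded); grade P5 ≥ P5 ✓; service 75 days ≥ 1 month (≈30 days) ✓; age 24 ≥ 18 ✓ → eligible.
Adoption Assistance — status full-time ✓; service 75 days ≥ 30 days ✓; dept HR ✗ → not eligible.
Mental Health Benefit — status full-time ✗ (requires seasonal) → not eligible.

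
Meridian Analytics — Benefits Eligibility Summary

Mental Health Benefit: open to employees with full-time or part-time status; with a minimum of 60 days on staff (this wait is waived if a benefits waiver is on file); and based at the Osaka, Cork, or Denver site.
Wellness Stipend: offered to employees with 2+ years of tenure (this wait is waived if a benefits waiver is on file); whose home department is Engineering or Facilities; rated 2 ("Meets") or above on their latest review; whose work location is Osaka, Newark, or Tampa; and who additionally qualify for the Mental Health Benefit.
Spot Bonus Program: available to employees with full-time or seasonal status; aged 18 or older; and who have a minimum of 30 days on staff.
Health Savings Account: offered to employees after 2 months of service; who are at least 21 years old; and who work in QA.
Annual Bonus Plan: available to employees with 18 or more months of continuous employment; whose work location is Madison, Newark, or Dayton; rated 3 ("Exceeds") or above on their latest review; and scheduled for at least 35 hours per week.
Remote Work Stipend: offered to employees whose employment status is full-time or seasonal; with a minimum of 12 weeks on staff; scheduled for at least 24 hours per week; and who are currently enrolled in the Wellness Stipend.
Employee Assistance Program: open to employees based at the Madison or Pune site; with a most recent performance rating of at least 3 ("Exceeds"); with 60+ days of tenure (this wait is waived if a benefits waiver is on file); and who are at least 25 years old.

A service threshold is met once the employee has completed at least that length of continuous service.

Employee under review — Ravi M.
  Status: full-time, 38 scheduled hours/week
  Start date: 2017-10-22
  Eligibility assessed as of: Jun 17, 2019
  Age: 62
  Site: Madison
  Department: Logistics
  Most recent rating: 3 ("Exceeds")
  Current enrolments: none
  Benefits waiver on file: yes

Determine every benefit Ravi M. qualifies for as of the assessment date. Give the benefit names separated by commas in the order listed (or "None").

Service from 2017-10-22 to Jun 17, 2019: 603 days.
Mental Health Benefit — status full-time ✓; benefits waiver on file ✓; site Madison ✗ (not Osaka, Cork, or Denver) → not eligible.
Wellness Stipend — benefits waiver on file ✓; dept Logistics ✗ → not eligible.
Spot Bonus Program — status full-time ✓; age 62 ≥ 18 ✓; service 603 days ≥ 30 days ✓ → eligible.
Health Savings Account — service 603 days ≥ 2 months (≈60 days) ✓; age 62 ≥ 21 ✓; dept Logistics ✗ → not eligible.
Annual Bonus Plan — service 603 days ≥ 18 months (≈540 days) ✓; site Madison ✓; rating 3 ≥ 3 ✓; 38 hrs/wk ≥ 35 ✓ → eligible.
Remote Work Stipend — status full-time ✓; service 603 days ≥ 12 weeks (≈84 days) ✓; 38 hrs/wk ≥ 24 ✓; not enrolled in Wellness Stipend ✗ → not eligible.
Employee Assistance Program — site Madison ✓; rating 3 ≥ 3 ✓; benefits waiver on file ✓; age 62 ≥ 25 ✓ → eligible.

Spot Bonus Program, Annual Bonus Plan, Employee Assistance Program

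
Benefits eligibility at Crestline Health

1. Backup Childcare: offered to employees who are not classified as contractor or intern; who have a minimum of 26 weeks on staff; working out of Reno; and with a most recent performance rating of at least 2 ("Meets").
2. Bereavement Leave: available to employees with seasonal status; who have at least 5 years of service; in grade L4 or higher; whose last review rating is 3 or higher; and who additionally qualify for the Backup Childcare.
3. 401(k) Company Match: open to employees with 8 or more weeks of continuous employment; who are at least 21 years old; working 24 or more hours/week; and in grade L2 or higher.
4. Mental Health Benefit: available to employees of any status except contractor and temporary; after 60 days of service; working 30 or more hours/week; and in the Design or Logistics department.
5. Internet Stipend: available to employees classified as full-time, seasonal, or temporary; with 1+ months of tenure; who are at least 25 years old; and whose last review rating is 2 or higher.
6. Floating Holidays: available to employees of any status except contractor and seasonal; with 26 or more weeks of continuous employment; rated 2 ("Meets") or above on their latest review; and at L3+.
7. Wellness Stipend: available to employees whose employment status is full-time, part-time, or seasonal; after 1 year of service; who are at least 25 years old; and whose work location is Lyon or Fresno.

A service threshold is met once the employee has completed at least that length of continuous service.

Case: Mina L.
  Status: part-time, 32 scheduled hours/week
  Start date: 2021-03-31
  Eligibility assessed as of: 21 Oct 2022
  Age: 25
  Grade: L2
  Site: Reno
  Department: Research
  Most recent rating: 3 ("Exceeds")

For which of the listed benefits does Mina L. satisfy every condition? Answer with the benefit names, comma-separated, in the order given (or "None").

Service from 2021-03-31 to 21 Oct 2022: 569 days.
Backup Childcare — status part-time ✓ (not excluded); service 569 days ≥ 26 weeks (≈182 days) ✓; site Reno ✓; rating 3 ≥ 2 ✓ → eligible.
Bereavement Leave — status part-time ✗ (requires seasonal) → not eligible.
401(k) Company Match — service 569 days ≥ 8 weeks (≈56 days) ✓; age 25 ≥ 21 ✓; 32 hrs/wk ≥ 24 ✓; grade L2 ≥ L2 ✓ → eligible.
Mental Health Benefit — status part-time ✓ (not excluded); service 569 days ≥ 60 days ✓; 32 hrs/wk ≥ 30 ✓; dept Research ✗ → not eligible.
Internet Stipend — status part-time ✗ (requires full-time, seasonal, or temporary) → not eligible.
Floating Holidays — status part-time ✓ (not excluded); service 569 days ≥ 26 weeks (≈182 days) ✓; rating 3 ≥ 2 ✓; grade L2 < L3 ✗ → not eligible.
Wellness Stipend — status part-time ✓; service 569 days ≥ 1 year (≈365 days) ✓; age 25 ≥ 25 ✓; site Reno ✗ (not Lyon or Fresno) → not eligible.

Backup Childcare, 401(k) Company Match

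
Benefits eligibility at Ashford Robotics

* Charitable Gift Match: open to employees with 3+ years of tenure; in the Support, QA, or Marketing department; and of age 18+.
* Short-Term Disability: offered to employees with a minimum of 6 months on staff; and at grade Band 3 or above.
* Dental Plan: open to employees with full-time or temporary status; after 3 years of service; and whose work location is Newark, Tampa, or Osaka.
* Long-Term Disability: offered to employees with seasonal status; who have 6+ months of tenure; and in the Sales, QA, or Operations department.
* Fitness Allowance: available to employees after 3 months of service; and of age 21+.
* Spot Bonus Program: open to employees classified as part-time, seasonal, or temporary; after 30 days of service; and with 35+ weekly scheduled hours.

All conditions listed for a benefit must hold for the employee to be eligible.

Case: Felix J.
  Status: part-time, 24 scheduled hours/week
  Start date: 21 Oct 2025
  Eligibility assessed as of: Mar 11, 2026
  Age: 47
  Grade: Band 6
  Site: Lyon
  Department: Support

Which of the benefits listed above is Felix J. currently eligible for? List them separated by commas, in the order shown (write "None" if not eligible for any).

Service from 21 Oct 2025 to Mar 11, 2026: 141 days.
Charitable Gift Match — service 141 days < 3 years (≈1095 days) ✗ → not eligible.
Short-Term Disability — service 141 days < 6 months (≈180 days) ✗ → not eligible.
Dental Plan — status part-time ✗ (requires full-time or temporary) → not eligible.
Long-Term Disability — status part-time ✗ (requires seasonal) → not eligible.
Fitness Allowance — service 141 days ≥ 3 months (≈90 days) ✓; age 47 ≥ 21 ✓ → eligible.
Spot Bonus Program — status part-time ✓; service 141 days ≥ 30 days ✓; 24 hrs/wk < 35 ✗ → not eligible.

Fitness Allowance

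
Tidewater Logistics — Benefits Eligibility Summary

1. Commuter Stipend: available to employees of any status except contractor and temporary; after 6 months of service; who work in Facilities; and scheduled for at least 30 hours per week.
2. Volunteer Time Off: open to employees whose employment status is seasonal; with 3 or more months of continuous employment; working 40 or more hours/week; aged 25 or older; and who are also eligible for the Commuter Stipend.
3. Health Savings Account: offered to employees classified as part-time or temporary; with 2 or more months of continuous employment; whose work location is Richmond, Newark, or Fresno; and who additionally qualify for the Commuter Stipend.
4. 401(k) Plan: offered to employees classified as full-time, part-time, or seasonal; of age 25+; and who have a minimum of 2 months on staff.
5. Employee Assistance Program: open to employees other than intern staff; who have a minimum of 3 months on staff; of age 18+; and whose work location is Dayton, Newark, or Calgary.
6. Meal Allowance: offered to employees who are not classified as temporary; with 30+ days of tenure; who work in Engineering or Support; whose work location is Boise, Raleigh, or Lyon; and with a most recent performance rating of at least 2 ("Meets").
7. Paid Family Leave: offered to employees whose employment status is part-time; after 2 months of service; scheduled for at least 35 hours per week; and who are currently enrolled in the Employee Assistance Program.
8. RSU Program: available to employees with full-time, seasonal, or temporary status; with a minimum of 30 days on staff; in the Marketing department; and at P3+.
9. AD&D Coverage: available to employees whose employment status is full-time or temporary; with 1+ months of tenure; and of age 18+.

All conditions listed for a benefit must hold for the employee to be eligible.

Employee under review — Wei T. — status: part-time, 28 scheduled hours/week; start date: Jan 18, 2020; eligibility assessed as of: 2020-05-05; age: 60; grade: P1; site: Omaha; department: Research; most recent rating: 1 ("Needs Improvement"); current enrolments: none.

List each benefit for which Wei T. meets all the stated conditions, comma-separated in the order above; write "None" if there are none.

Service from Jan 18, 2020 to 2020-05-05: 108 days.
Commuter Stipend — status part-time ✓ (not excluded); service 108 days < 6 months (≈180 days) ✗ → not eligible.
Volunteer Time Off — status part-time ✗ (requires seasonal) → not eligible.
Health Savings Account — status part-time ✓; service 108 days ≥ 2 months (≈60 days) ✓; site Omaha ✗ (not Richmond, Newark, or Fresno) → not eligible.
401(k) Plan — status part-time ✓; age 60 ≥ 25 ✓; service 108 days ≥ 2 months (≈60 days) ✓ → eligible.
Employee Assistance Program — status part-time ✓ (not excluded); service 108 days ≥ 3 months (≈90 days) ✓; age 60 ≥ 18 ✓; site Omaha ✗ (not Dayton, Newark, or Calgary) → not eligible.
Meal Allowance — status part-time ✓ (not excluded); service 108 days ≥ 30 days ✓; dept Research ✗ → not eligible.
Paid Family Leave — status part-time ✓; service 108 days ≥ 2 months (≈60 days) ✓; 28 hrs/wk < 35 ✗ → not eligible.
RSU Program — status part-time ✗ (requires full-time, seasonal, or temporary) → not eligible.
AD&D Coverage — status part-time ✗ (requires full-time or temporary) → not eligible.

401(k) Plan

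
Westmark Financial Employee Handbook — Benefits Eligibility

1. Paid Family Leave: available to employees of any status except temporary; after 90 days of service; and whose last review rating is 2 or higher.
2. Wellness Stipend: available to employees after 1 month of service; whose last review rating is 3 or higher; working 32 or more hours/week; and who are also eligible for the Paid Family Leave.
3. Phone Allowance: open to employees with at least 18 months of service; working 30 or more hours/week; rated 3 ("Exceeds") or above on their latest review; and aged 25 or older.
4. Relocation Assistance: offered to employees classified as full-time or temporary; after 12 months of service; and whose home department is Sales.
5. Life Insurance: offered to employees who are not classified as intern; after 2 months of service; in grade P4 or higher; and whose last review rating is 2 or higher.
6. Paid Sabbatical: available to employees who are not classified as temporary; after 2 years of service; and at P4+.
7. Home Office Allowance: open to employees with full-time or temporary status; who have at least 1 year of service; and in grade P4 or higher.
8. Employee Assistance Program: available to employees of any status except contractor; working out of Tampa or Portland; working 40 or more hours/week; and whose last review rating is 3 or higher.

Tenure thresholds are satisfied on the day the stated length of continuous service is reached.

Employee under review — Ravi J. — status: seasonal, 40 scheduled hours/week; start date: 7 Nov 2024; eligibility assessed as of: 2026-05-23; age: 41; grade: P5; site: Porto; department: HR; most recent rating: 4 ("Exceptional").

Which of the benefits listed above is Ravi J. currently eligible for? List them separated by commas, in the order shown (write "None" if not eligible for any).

Paid Family Leave, Wellness Stipend, Phone Allowance, Life Insurance

Service from 7 Nov 2024 to 2026-05-23: 562 days.
Paid Family Leave — status seasonal ✓ (not excluded); service 562 days ≥ 90 days ✓; rating 4 ≥ 2 ✓ → eligible.
Wellness Stipend — service 562 days ≥ 1 month (≈30 days) ✓; rating 4 ≥ 3 ✓; 40 hrs/wk ≥ 32 ✓; eligible for Paid Family Leave ✓ → eligible.
Phone Allowance — service 562 days ≥ 18 months (≈540 days) ✓; 40 hrs/wk ≥ 30 ✓; rating 4 ≥ 3 ✓; age 41 ≥ 25 ✓ → eligible.
Relocation Assistance — status seasonal ✗ (requires full-time or temporary) → not eligible.
Life Insurance — status seasonal ✓ (not excluded); service 562 days ≥ 2 months (≈60 days) ✓; grade P5 ≥ P4 ✓; rating 4 ≥ 2 ✓ → eligible.
Paid Sabbatical — status seasonal ✓ (not excluded); service 562 days < 2 years (≈730 days) ✗ → not eligible.
Home Office Allowance — status seasonal ✗ (requires full-time or temporary) → not eligible.
Employee Assistance Program — status seasonal ✓ (not excluded); site Porto ✗ (not Tampa or Portland) → not eligible.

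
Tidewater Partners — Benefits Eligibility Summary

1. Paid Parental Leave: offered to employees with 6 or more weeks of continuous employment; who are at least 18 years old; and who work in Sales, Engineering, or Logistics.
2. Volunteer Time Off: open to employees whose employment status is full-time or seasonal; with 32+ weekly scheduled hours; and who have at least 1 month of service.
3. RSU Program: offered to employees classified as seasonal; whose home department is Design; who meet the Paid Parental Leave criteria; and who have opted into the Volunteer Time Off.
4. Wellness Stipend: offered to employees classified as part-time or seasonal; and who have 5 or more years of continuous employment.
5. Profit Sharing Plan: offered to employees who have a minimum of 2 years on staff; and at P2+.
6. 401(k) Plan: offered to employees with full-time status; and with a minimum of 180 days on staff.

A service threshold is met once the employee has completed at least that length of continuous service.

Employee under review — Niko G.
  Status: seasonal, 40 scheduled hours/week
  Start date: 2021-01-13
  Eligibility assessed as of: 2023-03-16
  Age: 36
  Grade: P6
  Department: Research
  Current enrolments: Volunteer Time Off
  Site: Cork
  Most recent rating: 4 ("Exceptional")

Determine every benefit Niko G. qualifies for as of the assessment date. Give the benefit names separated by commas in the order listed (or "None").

Service from 2021-01-13 to 2023-03-16: 792 days.
Paid Parental Leave — service 792 days ≥ 6 weeks (≈42 days) ✓; age 36 ≥ 18 ✓; dept Research ✗ → not eligible.
Volunteer Time Off — status seasonal ✓; 40 hrs/wk ≥ 32 ✓; service 792 days ≥ 1 month (≈30 days) ✓ → eligible.
RSU Program — status seasonal ✓; dept Research ✗ → not eligible.
Wellness Stipend — status seasonal ✓; service 792 days < 5 years (≈1825 days) ✗ → not eligible.
Profit Sharing Plan — service 792 days ≥ 2 years (≈730 days) ✓; grade P6 ≥ P2 ✓ → eligible.
401(k) Plan — status seasonal ✗ (requires full-time) → not eligible.

Volunteer Time Off, Profit Sharing Plan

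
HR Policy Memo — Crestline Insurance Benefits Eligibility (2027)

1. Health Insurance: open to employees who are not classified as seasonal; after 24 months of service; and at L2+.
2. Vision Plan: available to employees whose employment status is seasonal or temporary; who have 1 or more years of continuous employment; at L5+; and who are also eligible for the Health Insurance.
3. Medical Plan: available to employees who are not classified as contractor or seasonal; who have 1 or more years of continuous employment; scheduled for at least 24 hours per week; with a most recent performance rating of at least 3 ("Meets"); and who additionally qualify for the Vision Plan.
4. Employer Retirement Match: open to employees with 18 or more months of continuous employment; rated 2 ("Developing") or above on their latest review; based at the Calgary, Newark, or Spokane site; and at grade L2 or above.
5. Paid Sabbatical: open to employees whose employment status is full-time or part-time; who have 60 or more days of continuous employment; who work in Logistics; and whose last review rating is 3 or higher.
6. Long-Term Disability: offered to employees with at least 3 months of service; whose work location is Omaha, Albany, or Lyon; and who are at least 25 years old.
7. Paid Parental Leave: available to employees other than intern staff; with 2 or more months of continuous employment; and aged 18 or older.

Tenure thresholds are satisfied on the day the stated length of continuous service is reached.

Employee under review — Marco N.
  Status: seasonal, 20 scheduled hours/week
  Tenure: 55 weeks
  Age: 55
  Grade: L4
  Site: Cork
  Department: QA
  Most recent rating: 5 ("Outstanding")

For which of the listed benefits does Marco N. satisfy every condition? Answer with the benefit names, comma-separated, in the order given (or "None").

Health Insurance — status seasonal ✗ (excluded) → not eligible.
Vision Plan — status seasonal ✓; service 55 weeks ≥ 1 year (≈365 days) ✓; grade L4 < L5 ✗ → not eligible.
Medical Plan — status seasonal ✗ (excluded) → not eligible.
Employer Retirement Match — service 55 weeks < 18 months (≈540 days) ✗ → not eligible.
Paid Sabbatical — status seasonal ✗ (requires full-time or part-time) → not eligible.
Long-Term Disability — service 55 weeks ≥ 3 months (≈90 days) ✓; site Cork ✗ (not Omaha, Albany, or Lyon) → not eligible.
Paid Parental Leave — status seasonal ✓ (not excluded); service 55 weeks ≥ 2 months (≈60 days) ✓; age 55 ≥ 18 ✓ → eligible.

Paid Parental Leave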